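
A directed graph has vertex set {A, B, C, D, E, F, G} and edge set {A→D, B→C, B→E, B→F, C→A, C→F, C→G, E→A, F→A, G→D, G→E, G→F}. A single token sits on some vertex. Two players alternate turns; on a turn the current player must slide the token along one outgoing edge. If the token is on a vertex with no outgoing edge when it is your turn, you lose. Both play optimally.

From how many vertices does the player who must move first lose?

3

Use the standard recursion: the mover loses at a terminal position; elsewhere, the mover wins exactly when some move hands the opponent an L position.
Every edge goes from a vertex to one that appears earlier in the order D, A, E, F, G, C, B, so processing vertices in that order labels each vertex after all of its successors.
D: no outgoing edge → L
A: reaches L-position D → W
E: only reaches A(W), which is W → L
F: only reaches A(W), which is W → L
G: reaches L-position F → W
C: reaches L-position F → W
B: reaches L-position F → W
The L vertices are D, E, F; that is 3 in all.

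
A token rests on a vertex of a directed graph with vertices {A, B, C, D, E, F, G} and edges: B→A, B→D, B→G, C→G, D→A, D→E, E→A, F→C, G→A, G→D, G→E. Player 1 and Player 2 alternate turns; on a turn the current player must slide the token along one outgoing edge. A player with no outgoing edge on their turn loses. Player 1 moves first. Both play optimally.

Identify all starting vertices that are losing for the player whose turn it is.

Positions with no move are L. A position that does have a move is losing for the player to move precisely when every available move leads to a winning position for the opponent. Fill in the labels:
Every edge goes from a vertex to one that appears earlier in the order A, E, D, G, B, C, F, so processing vertices in that order labels each vertex after all of its successors.
A: no outgoing edge → L
E: W (go to A, an L position)
D: W (go to A, an L position)
G: W (go to A, an L position)
B: W (go to A, an L position)
C: L (sole option G(W) is W)
F: W (go to C, an L position)
Reading off the rows marked L gives the requested list; there are 2 such vertices.

A, C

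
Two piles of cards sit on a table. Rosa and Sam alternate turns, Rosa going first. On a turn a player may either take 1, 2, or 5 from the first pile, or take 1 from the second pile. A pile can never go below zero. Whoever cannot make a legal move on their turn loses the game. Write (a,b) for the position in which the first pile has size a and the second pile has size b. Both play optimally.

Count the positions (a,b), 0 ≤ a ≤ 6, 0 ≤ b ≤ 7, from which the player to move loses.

Build the W/L table. Terminal = L. A non-terminal position is W if it has a move to some L; otherwise it is L.
Every move lowers a or b (never raises either), so fill the grid row by row in increasing a, and left to right within a row: each cell's successors are then already labelled.
      b=0  b=1  b=2  b=3  b=4  b=5  b=6  b=7
a=0:    L    W    L    W    L    W    L    W
a=1:    W    L    W    L    W    L    W    L
a=2:    W    W    W    W    W    W    W    W
a=3:    L    W    L    W    L    W    L    W
a=4:    W    L    W    L    W    L    W    L
a=5:    W    W    W    W    W    W    W    W
a=6:    L    W    L    W    L    W    L    W
Cells with no legal move (terminal, hence L): (0,0).
The remaining L cells, each justified by listing all of its moves:
(0,2): L (sole option (0,1)(W) is W)
(0,4): L (sole option (0,3)(W) is W)
(0,6): L (sole option (0,5)(W) is W)
(1,1): L (options (0,1)(W), (1,0)(W) are all W)
(1,3): L (options (0,3)(W), (1,2)(W) are all W)
(1,5): L (options (0,5)(W), (1,4)(W) are all W)
(1,7): L (options (0,7)(W), (1,6)(W) are all W)
(3,0): L (options (2,0)(W), (1,0)(W) are all W)
(3,2): L (options (2,2)(W), (1,2)(W), (3,1)(W) are all W)
(3,4): L (options (2,4)(W), (1,4)(W), (3,3)(W) are all W)
(3,6): L (options (2,6)(W), (1,6)(W), (3,5)(W) are all W)
(4,1): L (options (3,1)(W), (2,1)(W), (4,0)(W) are all W)
(4,3): L (options (3,3)(W), (2,3)(W), (4,2)(W) are all W)
(4,5): L (options (3,5)(W), (2,5)(W), (4,4)(W) are all W)
(4,7): L (options (3,7)(W), (2,7)(W), (4,6)(W) are all W)
(6,0): L (options (5,0)(W), (4,0)(W), (1,0)(W) are all W)
(6,2): L (options (5,2)(W), (4,2)(W), (1,2)(W), (6,1)(W) are all W)
(6,4): L (options (5,4)(W), (4,4)(W), (1,4)(W), (6,3)(W) are all W)
(6,6): L (options (5,6)(W), (4,6)(W), (1,6)(W), (6,5)(W) are all W)
Every other cell has at least one move into one of the L cells above, so it is W.
L cells per row: a=0: 4, a=1: 4, a=2: 0, a=3: 4, a=4: 4, a=5: 0, a=6: 4; total 20.

20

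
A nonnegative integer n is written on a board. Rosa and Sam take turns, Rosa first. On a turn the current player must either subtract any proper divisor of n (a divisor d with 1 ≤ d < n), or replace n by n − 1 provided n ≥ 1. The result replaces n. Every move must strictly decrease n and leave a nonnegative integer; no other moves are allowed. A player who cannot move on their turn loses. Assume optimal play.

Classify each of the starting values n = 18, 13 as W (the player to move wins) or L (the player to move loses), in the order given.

Compute win/loss labels from the base case upward. A position with no move is L. Any other position is W if it can reach an L in one move, else L.
n=0: no move → L
n=1: can move to 0, which is L ⇒ W
n=2: the only move is to 1(W), a W ⇒ L
n=3: can move to 2, which is L ⇒ W
n=4: can move to 2, which is L ⇒ W
n=5: the only move is to 4(W), a W ⇒ L
n=6: can move to 5, which is L ⇒ W
n=7: the only move is to 6(W), a W ⇒ L
n=8: can move to 7, which is L ⇒ W
n=9: moves to 6(W), 8(W); every one is W ⇒ L
n=10: can move to 5, which is L ⇒ W
n=11: the only move is to 10(W), a W ⇒ L
n=12: can move to 9, which is L ⇒ W
n=13: the only move is to 12(W), a W ⇒ L
n=14: can move to 7, which is L ⇒ W
n=15: moves to 10(W), 12(W), 14(W); every one is W ⇒ L
n=16: can move to 15, which is L ⇒ W
n=17: the only move is to 16(W), a W ⇒ L
n=18: can move to 9, which is L ⇒ W

18: W, 13: L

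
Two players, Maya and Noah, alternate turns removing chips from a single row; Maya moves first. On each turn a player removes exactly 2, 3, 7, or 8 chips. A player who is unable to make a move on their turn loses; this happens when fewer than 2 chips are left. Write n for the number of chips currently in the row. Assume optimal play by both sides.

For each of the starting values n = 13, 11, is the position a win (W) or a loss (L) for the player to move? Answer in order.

Work bottom-up. With no move the player to move loses. Otherwise the position is W if at least one move leads to an L position for the opponent, and L if every move leads to a W.
n=0: no move → L
n=1: no move → L
n=2: →0(L), so W
n=3: →1(L), so W
n=4: →1(L), so W
n=5: →3(W), 2(W) — all W, so L
n=6: →4(W), 3(W) — all W, so L
n=7: →5(L), so W
n=8: →6(L), so W
n=9: →6(L), so W
n=10: →8(W), 7(W), 3(W), 2(W) — all W, so L
n=11: →9(W), 8(W), 4(W), 3(W) — all W, so L
n=12: →10(L), so W
n=13: →11(L), so W

13: W, 11: L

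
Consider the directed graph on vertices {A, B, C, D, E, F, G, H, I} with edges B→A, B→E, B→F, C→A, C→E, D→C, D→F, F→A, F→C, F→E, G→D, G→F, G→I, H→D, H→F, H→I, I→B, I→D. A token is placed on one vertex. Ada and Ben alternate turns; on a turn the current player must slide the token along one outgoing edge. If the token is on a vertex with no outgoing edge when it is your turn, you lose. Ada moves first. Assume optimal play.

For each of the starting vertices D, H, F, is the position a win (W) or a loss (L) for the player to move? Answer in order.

D: L, H: W, F: W

Label each position W (a win for the player to move) or L (a loss). A position with no legal move is L; any other position is W exactly when some move reaches an L, and L when every move reaches a W.
Every edge goes from a vertex to one that appears earlier in the order E, A, C, F, D, B, I, G, H, so processing vertices in that order labels each vertex after all of its successors.
E: no outgoing edge → L
A: no outgoing edge → L
C: reaches L-position A → W
F: reaches L-position A → W
D: only reaches F(W), C(W), all W → L
B: reaches L-position A → W
I: reaches L-position D → W
G: reaches L-position D → W
H: reaches L-position D → W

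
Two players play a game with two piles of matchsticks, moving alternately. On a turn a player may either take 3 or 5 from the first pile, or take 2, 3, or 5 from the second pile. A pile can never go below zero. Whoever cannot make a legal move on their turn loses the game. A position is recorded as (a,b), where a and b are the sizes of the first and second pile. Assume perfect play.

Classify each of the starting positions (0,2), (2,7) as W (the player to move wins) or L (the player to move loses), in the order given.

Compute win/loss labels from the base case upward. A position with no move is L. Any other position is W if it can reach an L in one move, else L.
No move ever increases a pile, so every position that can arise here has a ≤ 2 and b ≤ 7; it is enough to label the cells with 0 ≤ a ≤ 2 and 0 ≤ b ≤ 7.
Every move lowers a or b (never raises either), so fill the grid row by row in increasing a, and left to right within a row: each cell's successors are then already labelled.
      b=0  b=1  b=2  b=3  b=4  b=5  b=6  b=7
a=0:    L    L    W    W    W    W    W    L
a=1:    L    L    W    W    W    W    W    L
a=2:    L    L    W    W    W    W    W    L
Cells with no legal move (terminal, hence L): (0,0), (0,1), (1,0), (1,1), (2,0), (2,1).
The remaining L cells, each justified by listing all of its moves:
(0,7): moves to (0,5)(W), (0,4)(W), (0,2)(W); every one is W ⇒ L
(1,7): moves to (1,5)(W), (1,4)(W), (1,2)(W); every one is W ⇒ L
(2,7): moves to (2,5)(W), (2,4)(W), (2,2)(W); every one is W ⇒ L
Every other cell has at least one move into one of the L cells above, so it is W.
(0,2): the move to (0,0) reaches an L cell, so W
(2,7): one of the L cells justified above, so L

(0,2): W, (2,7): L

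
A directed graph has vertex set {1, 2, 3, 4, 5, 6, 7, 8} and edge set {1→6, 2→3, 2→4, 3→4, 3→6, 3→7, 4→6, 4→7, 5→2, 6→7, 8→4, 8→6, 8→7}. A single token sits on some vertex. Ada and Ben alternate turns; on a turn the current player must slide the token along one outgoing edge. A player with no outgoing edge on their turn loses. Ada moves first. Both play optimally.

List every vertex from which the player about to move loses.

Build the W/L table. Terminal = L. A non-terminal position is W if it has a move to some L; otherwise it is L.
Every edge goes from a vertex to one that appears earlier in the order 7, 6, 4, 3, 2, 8, 1, 5, so processing vertices in that order labels each vertex after all of its successors.
7: no outgoing edge → L
6: can move to 7, which is L ⇒ W
4: can move to 7, which is L ⇒ W
3: can move to 7, which is L ⇒ W
2: moves to 3(W), 4(W); every one is W ⇒ L
8: can move to 7, which is L ⇒ W
1: the only move is to 6(W), a W ⇒ L
5: can move to 2, which is L ⇒ W
Reading off the rows marked L gives the requested list; there are 3 such vertices.

1, 2, 7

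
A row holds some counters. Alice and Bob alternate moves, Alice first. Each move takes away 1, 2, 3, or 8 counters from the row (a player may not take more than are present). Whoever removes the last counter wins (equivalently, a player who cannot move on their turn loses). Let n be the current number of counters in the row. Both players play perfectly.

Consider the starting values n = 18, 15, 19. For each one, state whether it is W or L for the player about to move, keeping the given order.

18: L, 15: W, 19: W

Compute win/loss labels from the base case upward. A position with no move is L. Any other position is W if it can reach an L in one move, else L.
n=0: no move → L
n=1: can move to 0, which is L ⇒ W
n=2: can move to 0, which is L ⇒ W
n=3: can move to 0, which is L ⇒ W
n=4: moves to 3(W), 2(W), 1(W); every one is W ⇒ L
n=5: can move to 4, which is L ⇒ W
n=6: can move to 4, which is L ⇒ W
n=7: can move to 4, which is L ⇒ W
n=8: can move to 0, which is L ⇒ W
n=9: moves to 8(W), 7(W), 6(W), 1(W); every one is W ⇒ L
n=10: can move to 9, which is L ⇒ W
n=11: can move to 9, which is L ⇒ W
n=12: can move to 9, which is L ⇒ W
n=13: moves to 12(W), 11(W), 10(W), 5(W); every one is W ⇒ L
n=14: can move to 13, which is L ⇒ W
n=15: can move to 13, which is L ⇒ W
n=16: can move to 13, which is L ⇒ W
n=17: can move to 9, which is L ⇒ W
n=18: moves to 17(W), 16(W), 15(W), 10(W); every one is W ⇒ L
n=19: can move to 18, which is L ⇒ W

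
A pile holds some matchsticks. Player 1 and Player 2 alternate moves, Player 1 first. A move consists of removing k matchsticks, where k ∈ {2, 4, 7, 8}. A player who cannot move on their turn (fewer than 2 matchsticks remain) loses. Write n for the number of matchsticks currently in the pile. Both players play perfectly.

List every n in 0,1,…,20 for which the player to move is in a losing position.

0, 1, 6, 11, 12, 17

Work bottom-up. With no move the player to move loses. Otherwise the position is W if at least one move leads to an L position for the opponent, and L if every move leads to a W.
n=0: no move → L
n=1: no move → L
n=2: W (go to 0, an L position)
n=3: W (go to 1, an L position)
n=4: W (go to 0, an L position)
n=5: W (go to 1, an L position)
n=6: L (options 4(W), 2(W) are all W)
n=7: W (go to 0, an L position)
n=8: W (go to 6, an L position)
n=9: W (go to 1, an L position)
n=10: W (go to 6, an L position)
n=11: L (options 9(W), 7(W), 4(W), 3(W) are all W)
n=12: L (options 10(W), 8(W), 5(W), 4(W) are all W)
n=13: W (go to 11, an L position)
n=14: W (go to 12, an L position)
n=15: W (go to 11, an L position)
n=16: W (go to 12, an L position)
n=17: L (options 15(W), 13(W), 10(W), 9(W) are all W)
n=18: W (go to 11, an L position)
n=19: W (go to 17, an L position)
n=20: W (go to 12, an L position)
The losing starting values of n are exactly the entries labelled L in this table (6 of them).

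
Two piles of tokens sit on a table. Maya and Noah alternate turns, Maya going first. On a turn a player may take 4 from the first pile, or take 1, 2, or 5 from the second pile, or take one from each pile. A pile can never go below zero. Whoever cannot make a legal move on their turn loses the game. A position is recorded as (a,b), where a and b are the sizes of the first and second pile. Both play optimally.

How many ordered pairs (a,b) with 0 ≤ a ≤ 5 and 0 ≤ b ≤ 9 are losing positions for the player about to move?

22

Use the standard recursion: the mover loses at a terminal position; elsewhere, the mover wins exactly when some move hands the opponent an L position.
Every move lowers a or b (never raises either), so fill the grid row by row in increasing a, and left to right within a row: each cell's successors are then already labelled.
      b=0  b=1  b=2  b=3  b=4  b=5  b=6  b=7  b=8  b=9
a=0:    L    W    W    L    W    W    L    W    W    L
a=1:    L    W    W    L    W    W    L    W    W    L
a=2:    L    W    W    L    W    W    L    W    W    L
a=3:    L    W    W    L    W    W    L    W    W    L
a=4:    W    W    L    W    W    L    W    W    L    W
a=5:    W    L    W    W    L    W    W    L    W    W
Cells with no legal move (terminal, hence L): (0,0), (1,0), (2,0), (3,0).
The remaining L cells, each justified by listing all of its moves:
(0,3): only reaches (0,2)(W), (0,1)(W), all W → L
(0,6): only reaches (0,5)(W), (0,4)(W), (0,1)(W), all W → L
(0,9): only reaches (0,8)(W), (0,7)(W), (0,4)(W), all W → L
(1,3): only reaches (1,2)(W), (1,1)(W), (0,2)(W), all W → L
(1,6): only reaches (1,5)(W), (1,4)(W), (1,1)(W), (0,5)(W), all W → L
(1,9): only reaches (1,8)(W), (1,7)(W), (1,4)(W), (0,8)(W), all W → L
(2,3): only reaches (2,2)(W), (2,1)(W), (1,2)(W), all W → L
(2,6): only reaches (2,5)(W), (2,4)(W), (2,1)(W), (1,5)(W), all W → L
(2,9): only reaches (2,8)(W), (2,7)(W), (2,4)(W), (1,8)(W), all W → L
(3,3): only reaches (3,2)(W), (3,1)(W), (2,2)(W), all W → L
(3,6): only reaches (3,5)(W), (3,4)(W), (3,1)(W), (2,5)(W), all W → L
(3,9): only reaches (3,8)(W), (3,7)(W), (3,4)(W), (2,8)(W), all W → L
(4,2): only reaches (0,2)(W), (4,1)(W), (4,0)(W), (3,1)(W), all W → L
(4,5): only reaches (0,5)(W), (4,4)(W), (4,3)(W), (4,0)(W), (3,4)(W), all W → L
(4,8): only reaches (0,8)(W), (4,7)(W), (4,6)(W), (4,3)(W), (3,7)(W), all W → L
(5,1): only reaches (1,1)(W), (5,0)(W), (4,0)(W), all W → L
(5,4): only reaches (1,4)(W), (5,3)(W), (5,2)(W), (4,3)(W), all W → L
(5,7): only reaches (1,7)(W), (5,6)(W), (5,5)(W), (5,2)(W), (4,6)(W), all W → L
Every other cell has at least one move into one of the L cells above, so it is W.
L cells per row: a=0: 4, a=1: 4, a=2: 4, a=3: 4, a=4: 3, a=5: 3; total 22.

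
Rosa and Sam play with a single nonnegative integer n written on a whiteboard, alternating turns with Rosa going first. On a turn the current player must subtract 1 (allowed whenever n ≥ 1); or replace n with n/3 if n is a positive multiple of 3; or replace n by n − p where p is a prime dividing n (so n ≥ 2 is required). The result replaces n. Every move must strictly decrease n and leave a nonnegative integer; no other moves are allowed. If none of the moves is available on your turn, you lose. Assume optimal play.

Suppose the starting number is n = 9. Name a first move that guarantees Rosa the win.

Move to 8.

Work bottom-up. With no move the player to move loses. Otherwise the position is W if at least one move leads to an L position for the opponent, and L if every move leads to a W.
n=0: no move → L
n=1: W (go to 0, an L position)
n=2: W (go to 0, an L position)
n=3: W (go to 0, an L position)
n=4: L (options 2(W), 3(W) are all W)
n=5: W (go to 0, an L position)
n=6: W (go to 4, an L position)
n=7: W (go to 0, an L position)
n=8: L (options 6(W), 7(W) are all W)
n=9: W (go to 8, an L position)
From 9, the L positions reachable in one move are: 8.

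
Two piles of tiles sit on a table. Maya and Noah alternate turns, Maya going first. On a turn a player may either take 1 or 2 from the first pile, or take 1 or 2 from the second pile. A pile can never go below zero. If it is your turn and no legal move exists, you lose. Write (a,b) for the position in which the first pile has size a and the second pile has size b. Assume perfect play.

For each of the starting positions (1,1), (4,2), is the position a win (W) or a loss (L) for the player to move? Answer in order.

(1,1): L, (4,2): W

Classify positions by backward induction: terminal positions (no move available) are L. From any other position, the mover wins iff some move reaches an L.
No move ever increases a pile, so every position that can arise here has a ≤ 4 and b ≤ 2; it is enough to label the cells with 0 ≤ a ≤ 4 and 0 ≤ b ≤ 2.
Every move lowers a or b (never raises either), so fill the grid row by row in increasing a, and left to right within a row: each cell's successors are then already labelled.
      b=0  b=1  b=2
a=0:    L    W    W
a=1:    W    L    W
a=2:    W    W    L
a=3:    L    W    W
a=4:    W    L    W
Cells with no legal move (terminal, hence L): (0,0).
The remaining L cells, each justified by listing all of its moves:
(1,1): L (options (0,1)(W), (1,0)(W) are all W)
(2,2): L (options (1,2)(W), (0,2)(W), (2,1)(W), (2,0)(W) are all W)
(3,0): L (options (2,0)(W), (1,0)(W) are all W)
(4,1): L (options (3,1)(W), (2,1)(W), (4,0)(W) are all W)
Every other cell has at least one move into one of the L cells above, so it is W.
(1,1): one of the L cells justified above, so L
(4,2): the move to (2,2) reaches an L cell, so W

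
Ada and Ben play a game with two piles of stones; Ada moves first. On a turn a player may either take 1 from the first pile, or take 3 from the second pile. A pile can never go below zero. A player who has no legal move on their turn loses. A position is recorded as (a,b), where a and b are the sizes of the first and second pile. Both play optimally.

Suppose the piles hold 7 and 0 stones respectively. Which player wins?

Ada wins.

Compute win/loss labels from the base case upward. A position with no move is L. Any other position is W if it can reach an L in one move, else L.
No move ever increases a pile, so every position that can arise here has a ≤ 7 and b ≤ 0; it is enough to label the cells with 0 ≤ a ≤ 7 and 0 ≤ b ≤ 0.
Every move lowers a or b (never raises either), so fill the grid row by row in increasing a, and left to right within a row: each cell's successors are then already labelled.
      b=0
a=0:    L
a=1:    W
a=2:    L
a=3:    W
a=4:    L
a=5:    W
a=6:    L
a=7:    W
Cells with no legal move (terminal, hence L): (0,0).
The remaining L cells, each justified by listing all of its moves:
(2,0): only reaches (1,0)(W), which is W → L
(4,0): only reaches (3,0)(W), which is W → L
(6,0): only reaches (5,0)(W), which is W → L
Every other cell has at least one move into one of the L cells above, so it is W.
The starting position (7,0) is W: Ada should move to (6,0), handing over an L position.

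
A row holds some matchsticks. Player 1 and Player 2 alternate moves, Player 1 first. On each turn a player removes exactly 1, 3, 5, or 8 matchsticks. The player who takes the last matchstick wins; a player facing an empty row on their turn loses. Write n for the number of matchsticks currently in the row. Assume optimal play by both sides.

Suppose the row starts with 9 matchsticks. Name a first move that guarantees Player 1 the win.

Use the standard recursion: the mover loses at a terminal position; elsewhere, the mover wins exactly when some move hands the opponent an L position.
n=0: no move → L
n=1: reaches L-position 0 → W
n=2: only reaches 1(W), which is W → L
n=3: reaches L-position 2 → W
n=4: only reaches 3(W), 1(W), all W → L
n=5: reaches L-position 4 → W
n=6: only reaches 5(W), 3(W), 1(W), all W → L
n=7: reaches L-position 6 → W
n=8: reaches L-position 0 → W
n=9: reaches L-position 6 → W
From 9, the L positions reachable in one move are: 6, 4. Any move reaching one of these is winning.

Remove 3, leaving 6.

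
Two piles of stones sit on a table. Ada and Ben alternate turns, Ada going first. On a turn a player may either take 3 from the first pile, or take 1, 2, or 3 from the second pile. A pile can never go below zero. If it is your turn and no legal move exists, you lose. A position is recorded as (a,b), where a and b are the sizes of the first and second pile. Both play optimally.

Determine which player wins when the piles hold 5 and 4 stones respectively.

Ada wins.

Use the standard recursion: the mover loses at a terminal position; elsewhere, the mover wins exactly when some move hands the opponent an L position.
No move ever increases a pile, so every position that can arise here has a ≤ 5 and b ≤ 4; it is enough to label the cells with 0 ≤ a ≤ 5 and 0 ≤ b ≤ 4.
Every move lowers a or b (never raises either), so fill the grid row by row in increasing a, and left to right within a row: each cell's successors are then already labelled.
      b=0  b=1  b=2  b=3  b=4
a=0:    L    W    W    W    L
a=1:    L    W    W    W    L
a=2:    L    W    W    W    L
a=3:    W    L    W    W    W
a=4:    W    L    W    W    W
a=5:    W    L    W    W    W
Cells with no legal move (terminal, hence L): (0,0), (1,0), (2,0).
The remaining L cells, each justified by listing all of its moves:
(0,4): only reaches (0,3)(W), (0,2)(W), (0,1)(W), all W → L
(1,4): only reaches (1,3)(W), (1,2)(W), (1,1)(W), all W → L
(2,4): only reaches (2,3)(W), (2,2)(W), (2,1)(W), all W → L
(3,1): only reaches (0,1)(W), (3,0)(W), all W → L
(4,1): only reaches (1,1)(W), (4,0)(W), all W → L
(5,1): only reaches (2,1)(W), (5,0)(W), all W → L
Every other cell has at least one move into one of the L cells above, so it is W.
The starting position (5,4) is W: Ada should move to (2,4), handing over an L position.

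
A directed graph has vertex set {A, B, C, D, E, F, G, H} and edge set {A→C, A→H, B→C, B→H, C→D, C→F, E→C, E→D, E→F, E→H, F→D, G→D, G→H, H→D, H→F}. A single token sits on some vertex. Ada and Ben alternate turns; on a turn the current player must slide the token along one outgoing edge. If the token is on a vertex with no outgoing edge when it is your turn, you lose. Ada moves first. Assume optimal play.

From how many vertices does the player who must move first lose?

Label each position W (a win for the player to move) or L (a loss). A position with no legal move is L; any other position is W exactly when some move reaches an L, and L when every move reaches a W.
Every edge goes from a vertex to one that appears earlier in the order D, F, C, H, E, G, B, A, so processing vertices in that order labels each vertex after all of its successors.
D: no outgoing edge → L
F: →D(L), so W
C: →D(L), so W
H: →D(L), so W
E: →D(L), so W
G: →D(L), so W
B: →H(W), C(W) — all W, so L
A: →H(W), C(W) — all W, so L
The L vertices are A, B, D; that is 3 in all.

3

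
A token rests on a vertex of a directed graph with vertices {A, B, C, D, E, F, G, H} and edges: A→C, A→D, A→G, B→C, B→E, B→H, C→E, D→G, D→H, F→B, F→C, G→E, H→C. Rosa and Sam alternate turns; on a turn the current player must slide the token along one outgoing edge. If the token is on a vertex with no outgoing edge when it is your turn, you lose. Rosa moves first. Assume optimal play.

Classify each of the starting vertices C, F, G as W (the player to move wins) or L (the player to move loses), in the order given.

C: W, F: L, G: W

Positions with no move are L. A position that does have a move is losing for the player to move precisely when every available move leads to a winning position for the opponent. Fill in the labels:
Every edge goes from a vertex to one that appears earlier in the order E, C, H, B, G, D, F, A, so processing vertices in that order labels each vertex after all of its successors.
E: no outgoing edge → L
C: →E(L), so W
H: →C(W) only, which is W, so L
B: →H(L), so W
G: →E(L), so W
D: →H(L), so W
F: →B(W), C(W) — all W, so L
A: →D(W), G(W), C(W) — all W, so L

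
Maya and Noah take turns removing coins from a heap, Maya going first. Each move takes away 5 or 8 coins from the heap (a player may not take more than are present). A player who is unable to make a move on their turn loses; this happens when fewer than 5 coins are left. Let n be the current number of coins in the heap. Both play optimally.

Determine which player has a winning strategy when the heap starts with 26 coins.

Noah wins.

Use the standard recursion: the mover loses at a terminal position; elsewhere, the mover wins exactly when some move hands the opponent an L position.
n=0: no move → L
n=1: no move → L
n=2: no move → L
n=3: no move → L
n=4: no move → L
n=5: can move to 0, which is L ⇒ W
n=6: can move to 1, which is L ⇒ W
n=7: can move to 2, which is L ⇒ W
n=8: can move to 3, which is L ⇒ W
n=9: can move to 4, which is L ⇒ W
n=10: can move to 2, which is L ⇒ W
n=11: can move to 3, which is L ⇒ W
n=12: can move to 4, which is L ⇒ W
n=13: moves to 8(W), 5(W); every one is W ⇒ L
n=14: moves to 9(W), 6(W); every one is W ⇒ L
n=15: moves to 10(W), 7(W); every one is W ⇒ L
n=16: moves to 11(W), 8(W); every one is W ⇒ L
n=17: moves to 12(W), 9(W); every one is W ⇒ L
n=18: can move to 13, which is L ⇒ W
n=19: can move to 14, which is L ⇒ W
n=20: can move to 15, which is L ⇒ W
n=21: can move to 16, which is L ⇒ W
n=22: can move to 17, which is L ⇒ W
n=23: can move to 15, which is L ⇒ W
n=24: can move to 16, which is L ⇒ W
n=25: can move to 17, which is L ⇒ W
n=26: moves to 21(W), 18(W); every one is W ⇒ L
Every move from 26 reaches a W position, so the mover loses.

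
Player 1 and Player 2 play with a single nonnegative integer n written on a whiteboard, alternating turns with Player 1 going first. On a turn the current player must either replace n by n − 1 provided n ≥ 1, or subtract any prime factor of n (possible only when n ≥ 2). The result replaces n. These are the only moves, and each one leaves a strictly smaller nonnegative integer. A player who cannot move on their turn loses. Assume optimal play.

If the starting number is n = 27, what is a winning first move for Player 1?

Move to 24.

Classify positions by backward induction: terminal positions (no move available) are L. From any other position, the mover wins iff some move reaches an L.
n=0: no move → L
n=1: reaches L-position 0 → W
n=2: reaches L-position 0 → W
n=3: reaches L-position 0 → W
n=4: only reaches 2(W), 3(W), all W → L
n=5: reaches L-position 0 → W
n=6: reaches L-position 4 → W
n=7: reaches L-position 0 → W
n=8: only reaches 6(W), 7(W), all W → L
n=9: reaches L-position 8 → W
n=10: reaches L-position 8 → W
n=11: reaches L-position 0 → W
n=12: only reaches 9(W), 10(W), 11(W), all W → L
n=13: reaches L-position 0 → W
n=14: reaches L-position 12 → W
n=15: reaches L-position 12 → W
n=16: only reaches 14(W), 15(W), all W → L
n=17: reaches L-position 0 → W
n=18: reaches L-position 16 → W
n=19: reaches L-position 0 → W
n=20: only reaches 15(W), 18(W), 19(W), all W → L
n=21: reaches L-position 20 → W
n=22: reaches L-position 20 → W
n=23: reaches L-position 0 → W
n=24: only reaches 21(W), 22(W), 23(W), all W → L
n=25: reaches L-position 20 → W
n=26: reaches L-position 24 → W
n=27: reaches L-position 24 → W
From 27, the L positions reachable in one move are: 24.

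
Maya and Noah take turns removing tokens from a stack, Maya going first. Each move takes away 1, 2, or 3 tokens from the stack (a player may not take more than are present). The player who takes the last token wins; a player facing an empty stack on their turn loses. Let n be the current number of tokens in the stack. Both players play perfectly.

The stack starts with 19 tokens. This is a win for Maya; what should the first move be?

Positions with no move are L. A position that does have a move is losing for the player to move precisely when every available move leads to a winning position for the opponent. Fill in the labels:
n=0: no move → L
n=1: reaches L-position 0 → W
n=2: reaches L-position 0 → W
n=3: reaches L-position 0 → W
n=4: only reaches 3(W), 2(W), 1(W), all W → L
n=5: reaches L-position 4 → W
n=6: reaches L-position 4 → W
n=7: reaches L-position 4 → W
n=8: only reaches 7(W), 6(W), 5(W), all W → L
n=9: reaches L-position 8 → W
n=10: reaches L-position 8 → W
n=11: reaches L-position 8 → W
n=12: only reaches 11(W), 10(W), 9(W), all W → L
n=13: reaches L-position 12 → W
n=14: reaches L-position 12 → W
n=15: reaches L-position 12 → W
n=16: only reaches 15(W), 14(W), 13(W), all W → L
n=17: reaches L-position 16 → W
n=18: reaches L-position 16 → W
n=19: reaches L-position 16 → W
From 19, the L positions reachable in one move are: 16.

Remove 3, leaving 16.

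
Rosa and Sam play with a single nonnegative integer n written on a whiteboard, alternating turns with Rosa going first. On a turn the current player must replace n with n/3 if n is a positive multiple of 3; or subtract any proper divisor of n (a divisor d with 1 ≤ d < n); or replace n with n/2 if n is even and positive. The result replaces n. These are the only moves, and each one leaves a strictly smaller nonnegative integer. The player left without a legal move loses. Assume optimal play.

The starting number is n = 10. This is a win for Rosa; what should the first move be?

Classify positions by backward induction: terminal positions (no move available) are L. From any other position, the mover wins iff some move reaches an L.
n=0: no move → L
n=1: no move → L
n=2: reaches L-position 1 → W
n=3: reaches L-position 1 → W
n=4: only reaches 2(W), 3(W), all W → L
n=5: reaches L-position 4 → W
n=6: reaches L-position 4 → W
n=7: only reaches 6(W), which is W → L
n=8: reaches L-position 4 → W
n=9: only reaches 3(W), 6(W), 8(W), all W → L
n=10: reaches L-position 9 → W
From 10, the L positions reachable in one move are: 9.

Move to 9.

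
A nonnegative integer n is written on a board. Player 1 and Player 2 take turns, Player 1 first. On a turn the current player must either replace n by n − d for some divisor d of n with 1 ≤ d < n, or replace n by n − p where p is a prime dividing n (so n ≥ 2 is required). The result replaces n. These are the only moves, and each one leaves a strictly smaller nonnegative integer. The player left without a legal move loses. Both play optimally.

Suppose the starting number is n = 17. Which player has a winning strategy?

Player 1 wins.

Use the standard recursion: the mover loses at a terminal position; elsewhere, the mover wins exactly when some move hands the opponent an L position.
n=0: no move → L
n=1: no move → L
n=2: can move to 0, which is L ⇒ W
n=3: can move to 0, which is L ⇒ W
n=4: moves to 2(W), 3(W); every one is W ⇒ L
n=5: can move to 0, which is L ⇒ W
n=6: can move to 4, which is L ⇒ W
n=7: can move to 0, which is L ⇒ W
n=8: can move to 4, which is L ⇒ W
n=9: moves to 6(W), 8(W); every one is W ⇒ L
n=10: can move to 9, which is L ⇒ W
n=11: can move to 0, which is L ⇒ W
n=12: can move to 9, which is L ⇒ W
n=13: can move to 0, which is L ⇒ W
n=14: moves to 7(W), 12(W), 13(W); every one is W ⇒ L
n=15: can move to 14, which is L ⇒ W
n=16: can move to 14, which is L ⇒ W
n=17: can move to 0, which is L ⇒ W
The starting position 17 is W: Player 1 should move to 0, handing over an L position.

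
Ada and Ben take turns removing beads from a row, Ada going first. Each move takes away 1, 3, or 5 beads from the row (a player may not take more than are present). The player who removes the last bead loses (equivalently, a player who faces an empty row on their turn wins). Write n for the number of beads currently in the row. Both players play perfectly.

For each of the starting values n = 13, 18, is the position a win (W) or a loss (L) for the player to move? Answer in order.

Compute win/loss labels from the base case upward. A position with no move is W. Any other position is W if it can reach an L in one move, else L.
n=0: no move; the opponent has just taken the last bead and therefore loses → W
n=1: L (sole option 0(W) is W)
n=2: W (go to 1, an L position)
n=3: L (options 2(W), 0(W) are all W)
n=4: W (go to 3, an L position)
n=5: L (options 4(W), 2(W), 0(W) are all W)
n=6: W (go to 5, an L position)
n=7: L (options 6(W), 4(W), 2(W) are all W)
n=8: W (go to 7, an L position)
n=9: L (options 8(W), 6(W), 4(W) are all W)
n=10: W (go to 9, an L position)
n=11: L (options 10(W), 8(W), 6(W) are all W)
n=12: W (go to 11, an L position)
n=13: L (options 12(W), 10(W), 8(W) are all W)
n=14: W (go to 13, an L position)
n=15: L (options 14(W), 12(W), 10(W) are all W)
n=16: W (go to 15, an L position)
n=17: L (options 16(W), 14(W), 12(W) are all W)
n=18: W (go to 17, an L position)

13: L, 18: W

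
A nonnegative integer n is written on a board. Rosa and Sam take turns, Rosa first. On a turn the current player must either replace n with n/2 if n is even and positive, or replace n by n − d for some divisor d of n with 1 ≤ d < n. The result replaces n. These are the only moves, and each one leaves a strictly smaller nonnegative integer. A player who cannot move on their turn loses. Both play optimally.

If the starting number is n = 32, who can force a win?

Positions with no move are L. A position that does have a move is losing for the player to move precisely when every available move leads to a winning position for the opponent. Fill in the labels:
n=0: no move → L
n=1: no move → L
n=2: reaches L-position 1 → W
n=3: only reaches 2(W), which is W → L
n=4: reaches L-position 3 → W
n=5: only reaches 4(W), which is W → L
n=6: reaches L-position 3 → W
n=7: only reaches 6(W), which is W → L
n=8: reaches L-position 7 → W
n=9: only reaches 6(W), 8(W), all W → L
n=10: reaches L-position 5 → W
n=11: only reaches 10(W), which is W → L
n=12: reaches L-position 9 → W
n=13: only reaches 12(W), which is W → L
n=14: reaches L-position 7 → W
n=15: only reaches 10(W), 12(W), 14(W), all W → L
n=16: reaches L-position 15 → W
n=17: only reaches 16(W), which is W → L
n=18: reaches L-position 9 → W
n=19: only reaches 18(W), which is W → L
n=20: reaches L-position 15 → W
n=21: only reaches 14(W), 18(W), 20(W), all W → L
n=22: reaches L-position 11 → W
n=23: only reaches 22(W), which is W → L
n=24: reaches L-position 21 → W
n=25: only reaches 20(W), 24(W), all W → L
n=26: reaches L-position 13 → W
n=27: only reaches 18(W), 24(W), 26(W), all W → L
n=28: reaches L-position 21 → W
n=29: only reaches 28(W), which is W → L
n=30: reaches L-position 15 → W
n=31: only reaches 30(W), which is W → L
n=32: reaches L-position 31 → W
The starting position 32 is W: Rosa should move to 31, handing over an L position.

Rosa wins.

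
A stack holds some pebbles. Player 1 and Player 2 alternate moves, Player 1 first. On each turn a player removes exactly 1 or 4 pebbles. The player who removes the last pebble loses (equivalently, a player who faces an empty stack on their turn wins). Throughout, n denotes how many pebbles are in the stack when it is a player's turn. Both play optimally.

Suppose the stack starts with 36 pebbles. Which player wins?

Label each position W (a win for the player to move) or L (a loss). A position with no legal move is W; any other position is W exactly when some move reaches an L, and L when every move reaches a W.
n=0: no move; the opponent has just taken the last pebble and therefore loses → W
n=1: the only move is to 0(W), a W ⇒ L
n=2: can move to 1, which is L ⇒ W
n=3: the only move is to 2(W), a W ⇒ L
n=4: can move to 3, which is L ⇒ W
n=5: can move to 1, which is L ⇒ W
n=6: moves to 5(W), 2(W); every one is W ⇒ L
n=7: can move to 6, which is L ⇒ W
n=8: moves to 7(W), 4(W); every one is W ⇒ L
n=9: can move to 8, which is L ⇒ W
n=10: can move to 6, which is L ⇒ W
n=11: moves to 10(W), 7(W); every one is W ⇒ L
n=12: can move to 11, which is L ⇒ W
n=13: moves to 12(W), 9(W); every one is W ⇒ L
n=14: can move to 13, which is L ⇒ W
n=15: can move to 11, which is L ⇒ W
n=16: moves to 15(W), 12(W); every one is W ⇒ L
n=17: can move to 16, which is L ⇒ W
n=18: moves to 17(W), 14(W); every one is W ⇒ L
n=19: can move to 18, which is L ⇒ W
n=20: can move to 16, which is L ⇒ W
n=21: moves to 20(W), 17(W); every one is W ⇒ L
n=22: can move to 21, which is L ⇒ W
n=23: moves to 22(W), 19(W); every one is W ⇒ L
n=24: can move to 23, which is L ⇒ W
n=25: can move to 21, which is L ⇒ W
n=26: moves to 25(W), 22(W); every one is W ⇒ L
n=27: can move to 26, which is L ⇒ W
n=28: moves to 27(W), 24(W); every one is W ⇒ L
n=29: can move to 28, which is L ⇒ W
n=30: can move to 26, which is L ⇒ W
n=31: moves to 30(W), 27(W); every one is W ⇒ L
n=32: can move to 31, which is L ⇒ W
n=33: moves to 32(W), 29(W); every one is W ⇒ L
n=34: can move to 33, which is L ⇒ W
n=35: can move to 31, which is L ⇒ W
n=36: moves to 35(W), 32(W); every one is W ⇒ L
Every move from 36 reaches a W position, so the mover loses.

Player 2 wins.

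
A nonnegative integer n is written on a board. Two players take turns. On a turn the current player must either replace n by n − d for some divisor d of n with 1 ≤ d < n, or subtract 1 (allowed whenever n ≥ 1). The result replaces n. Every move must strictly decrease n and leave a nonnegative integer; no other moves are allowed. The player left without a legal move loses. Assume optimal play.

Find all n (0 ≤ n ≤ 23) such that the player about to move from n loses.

Use the standard recursion: the mover loses at a terminal position; elsewhere, the mover wins exactly when some move hands the opponent an L position.
n=0: no move → L
n=1: can move to 0, which is L ⇒ W
n=2: the only move is to 1(W), a W ⇒ L
n=3: can move to 2, which is L ⇒ W
n=4: can move to 2, which is L ⇒ W
n=5: the only move is to 4(W), a W ⇒ L
n=6: can move to 5, which is L ⇒ W
n=7: the only move is to 6(W), a W ⇒ L
n=8: can move to 7, which is L ⇒ W
n=9: moves to 6(W), 8(W); every one is W ⇒ L
n=10: can move to 5, which is L ⇒ W
n=11: the only move is to 10(W), a W ⇒ L
n=12: can move to 9, which is L ⇒ W
n=13: the only move is to 12(W), a W ⇒ L
n=14: can move to 7, which is L ⇒ W
n=15: moves to 10(W), 12(W), 14(W); every one is W ⇒ L
n=16: can move to 15, which is L ⇒ W
n=17: the only move is to 16(W), a W ⇒ L
n=18: can move to 9, which is L ⇒ W
n=19: the only move is to 18(W), a W ⇒ L
n=20: can move to 15, which is L ⇒ W
n=21: moves to 14(W), 18(W), 20(W); every one is W ⇒ L
n=22: can move to 11, which is L ⇒ W
n=23: the only move is to 22(W), a W ⇒ L
Reading off the rows marked L gives the requested list; there are 12 such values of n.

0, 2, 5, 7, 9, 11, 13, 15, 17, 19, 21, 23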